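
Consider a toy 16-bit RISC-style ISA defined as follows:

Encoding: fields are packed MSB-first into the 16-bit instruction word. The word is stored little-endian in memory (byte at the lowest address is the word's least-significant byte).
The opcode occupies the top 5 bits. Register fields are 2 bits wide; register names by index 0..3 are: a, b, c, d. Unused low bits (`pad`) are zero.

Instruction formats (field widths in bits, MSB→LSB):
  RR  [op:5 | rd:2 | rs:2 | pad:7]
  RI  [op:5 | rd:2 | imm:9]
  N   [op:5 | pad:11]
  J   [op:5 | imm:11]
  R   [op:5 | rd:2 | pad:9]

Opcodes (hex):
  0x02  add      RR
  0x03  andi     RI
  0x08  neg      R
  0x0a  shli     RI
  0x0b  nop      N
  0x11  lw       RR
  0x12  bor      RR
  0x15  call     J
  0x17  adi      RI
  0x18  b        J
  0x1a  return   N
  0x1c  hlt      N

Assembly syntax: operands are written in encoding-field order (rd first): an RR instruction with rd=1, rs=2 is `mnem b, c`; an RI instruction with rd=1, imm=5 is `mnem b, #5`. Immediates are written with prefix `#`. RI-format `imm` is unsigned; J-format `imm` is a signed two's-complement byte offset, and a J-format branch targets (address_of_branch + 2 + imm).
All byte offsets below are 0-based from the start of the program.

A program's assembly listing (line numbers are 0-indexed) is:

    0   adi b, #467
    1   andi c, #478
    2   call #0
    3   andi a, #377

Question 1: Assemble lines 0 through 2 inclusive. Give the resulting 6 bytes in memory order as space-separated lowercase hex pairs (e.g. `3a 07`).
0. adi fields op=0x17:5|rd=1:2|imm=467:9 → word bbd3h → d3 bb
1. andi fields op=0x3:5|rd=2:2|imm=478:9 → word 1ddeh → de 1d
2. call fields op=0x15:5|imm=0:11 → word a800h → 00 a8

d3 bb de 1d 00 a8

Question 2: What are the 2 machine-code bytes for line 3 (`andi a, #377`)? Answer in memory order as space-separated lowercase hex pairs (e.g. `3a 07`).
line 3 (andi): pack op=0x3:5|rd=0:2|imm=377:9 = 0x1979; little→ 79 19

79 19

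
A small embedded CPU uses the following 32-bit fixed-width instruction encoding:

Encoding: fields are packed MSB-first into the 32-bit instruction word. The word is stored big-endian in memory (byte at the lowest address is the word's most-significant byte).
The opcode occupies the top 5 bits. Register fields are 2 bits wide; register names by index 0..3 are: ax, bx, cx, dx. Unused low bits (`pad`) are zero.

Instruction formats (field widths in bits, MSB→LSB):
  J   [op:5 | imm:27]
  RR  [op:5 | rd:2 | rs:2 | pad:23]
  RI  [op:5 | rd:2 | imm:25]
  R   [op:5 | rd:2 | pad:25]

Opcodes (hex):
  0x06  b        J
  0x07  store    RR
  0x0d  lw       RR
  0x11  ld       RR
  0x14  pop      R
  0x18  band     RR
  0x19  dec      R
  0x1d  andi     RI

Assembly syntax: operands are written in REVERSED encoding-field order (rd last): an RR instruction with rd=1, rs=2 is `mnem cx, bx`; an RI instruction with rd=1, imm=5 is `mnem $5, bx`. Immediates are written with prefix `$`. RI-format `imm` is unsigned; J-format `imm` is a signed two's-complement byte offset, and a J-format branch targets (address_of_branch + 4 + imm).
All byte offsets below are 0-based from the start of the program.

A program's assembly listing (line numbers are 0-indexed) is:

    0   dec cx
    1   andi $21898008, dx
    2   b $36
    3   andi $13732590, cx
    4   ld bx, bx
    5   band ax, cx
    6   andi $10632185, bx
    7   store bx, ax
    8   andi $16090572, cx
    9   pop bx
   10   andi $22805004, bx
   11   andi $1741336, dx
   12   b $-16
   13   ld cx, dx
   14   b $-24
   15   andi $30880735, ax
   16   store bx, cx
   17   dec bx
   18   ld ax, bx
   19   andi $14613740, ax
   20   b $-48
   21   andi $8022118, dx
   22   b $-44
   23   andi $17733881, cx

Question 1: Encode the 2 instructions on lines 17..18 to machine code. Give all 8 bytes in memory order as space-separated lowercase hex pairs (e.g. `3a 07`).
L17: dec op=0x19:5|rd=1:2|pad=0:25 ⇒ 0xca000000 ⇒ big ca 00 00 00
L18: ld op=0x11:5|rd=1:2|rs=0:2|pad=0:23 ⇒ 0x8a000000 ⇒ big 8a 00 00 00

ca 00 00 00 8a 00 00 00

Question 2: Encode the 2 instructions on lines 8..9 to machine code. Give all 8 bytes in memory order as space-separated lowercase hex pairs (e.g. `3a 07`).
8. andi fields op=0x1d:5|rd=2:2|imm=16090572:25 → word ecf585cch → ec f5 85 cc
9. pop fields op=0x14:5|rd=1:2|pad=0:25 → word a2000000h → a2 00 00 00

ec f5 85 cc a2 00 00 00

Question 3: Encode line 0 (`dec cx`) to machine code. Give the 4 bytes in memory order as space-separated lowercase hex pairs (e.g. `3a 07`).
cc 00 00 00

0. dec fields op=0x19:5|rd=2:2|pad=0:25 → word cc000000h → cc 00 00 00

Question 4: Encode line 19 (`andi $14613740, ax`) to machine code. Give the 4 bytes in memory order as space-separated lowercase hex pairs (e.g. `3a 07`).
e8 de fc ec

19. andi fields op=0x1d:5|rd=0:2|imm=14613740:25 → word e8defcech → e8 de fc ec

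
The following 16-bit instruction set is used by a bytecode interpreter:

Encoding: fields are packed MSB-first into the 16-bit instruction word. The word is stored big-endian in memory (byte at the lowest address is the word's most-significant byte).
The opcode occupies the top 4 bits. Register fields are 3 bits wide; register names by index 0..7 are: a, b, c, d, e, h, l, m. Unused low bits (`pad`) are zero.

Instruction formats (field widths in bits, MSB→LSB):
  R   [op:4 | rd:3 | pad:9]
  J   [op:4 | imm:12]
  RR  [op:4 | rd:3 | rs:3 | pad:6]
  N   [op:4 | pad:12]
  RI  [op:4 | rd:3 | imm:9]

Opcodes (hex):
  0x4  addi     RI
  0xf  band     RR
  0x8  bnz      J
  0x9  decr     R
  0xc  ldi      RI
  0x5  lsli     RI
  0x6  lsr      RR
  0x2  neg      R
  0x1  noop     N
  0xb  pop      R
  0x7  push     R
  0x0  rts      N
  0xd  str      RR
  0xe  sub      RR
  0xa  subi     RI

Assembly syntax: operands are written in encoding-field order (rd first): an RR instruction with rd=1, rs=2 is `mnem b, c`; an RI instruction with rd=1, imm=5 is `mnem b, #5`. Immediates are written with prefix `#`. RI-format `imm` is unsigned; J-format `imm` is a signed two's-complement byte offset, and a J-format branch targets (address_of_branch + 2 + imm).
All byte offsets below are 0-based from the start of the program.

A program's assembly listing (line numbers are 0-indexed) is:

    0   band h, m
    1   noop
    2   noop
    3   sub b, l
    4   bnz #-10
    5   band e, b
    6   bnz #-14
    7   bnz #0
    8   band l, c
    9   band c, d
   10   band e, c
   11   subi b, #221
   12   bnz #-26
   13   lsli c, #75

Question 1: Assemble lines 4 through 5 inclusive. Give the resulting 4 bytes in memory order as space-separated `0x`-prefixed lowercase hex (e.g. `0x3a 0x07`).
4. bnz fields op=0x8:4|imm=-10:12 → word 8ff6h → 8f f6
5. band fields op=0xf:4|rd=4:3|rs=1:3|pad=0:6 → word f840h → f8 40

0x8f 0xf6 0xf8 0x40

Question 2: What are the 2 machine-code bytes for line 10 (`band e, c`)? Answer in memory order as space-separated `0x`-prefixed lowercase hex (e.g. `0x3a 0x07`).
0xf8 0x80

line 10 (band): pack op=0xf:4|rd=4:3|rs=2:3|pad=0:6 = 0xf880; big→ f8 80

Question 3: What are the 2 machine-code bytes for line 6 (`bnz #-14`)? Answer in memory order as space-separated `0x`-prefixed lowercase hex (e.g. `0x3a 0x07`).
0x8f 0xf2

line 6 (bnz): pack op=0x8:4|imm=-14:12 = 0x8ff2; big→ 8f f2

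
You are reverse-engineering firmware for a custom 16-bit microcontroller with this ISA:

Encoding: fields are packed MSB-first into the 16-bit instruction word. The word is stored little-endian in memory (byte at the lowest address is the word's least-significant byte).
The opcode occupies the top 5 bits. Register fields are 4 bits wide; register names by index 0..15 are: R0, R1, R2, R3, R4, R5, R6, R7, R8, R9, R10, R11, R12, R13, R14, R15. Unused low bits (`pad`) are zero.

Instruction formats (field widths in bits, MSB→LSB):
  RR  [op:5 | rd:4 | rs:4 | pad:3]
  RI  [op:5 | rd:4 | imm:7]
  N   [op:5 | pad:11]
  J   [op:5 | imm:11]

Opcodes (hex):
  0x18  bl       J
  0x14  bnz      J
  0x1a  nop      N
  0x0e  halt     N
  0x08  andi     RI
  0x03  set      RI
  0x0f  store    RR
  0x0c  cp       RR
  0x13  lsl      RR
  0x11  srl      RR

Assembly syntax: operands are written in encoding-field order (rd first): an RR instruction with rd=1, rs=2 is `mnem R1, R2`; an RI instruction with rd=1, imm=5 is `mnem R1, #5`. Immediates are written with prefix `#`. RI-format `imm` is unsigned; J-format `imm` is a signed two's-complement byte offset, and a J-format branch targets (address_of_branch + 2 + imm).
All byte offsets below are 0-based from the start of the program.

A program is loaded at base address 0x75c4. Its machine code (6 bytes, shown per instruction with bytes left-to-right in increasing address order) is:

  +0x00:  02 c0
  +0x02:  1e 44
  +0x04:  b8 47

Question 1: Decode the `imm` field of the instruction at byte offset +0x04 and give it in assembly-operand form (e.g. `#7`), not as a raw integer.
#56

[04] b8 47 → 0x47b8
  op=0x47b8>>11=0x8 ⇒ andi (RI)
  rd: (w>>7)&0xf=0xf → R15
  imm: (w>>0)&0x7f=0x38 → #56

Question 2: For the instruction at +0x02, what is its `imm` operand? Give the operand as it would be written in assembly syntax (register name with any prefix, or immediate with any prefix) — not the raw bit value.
#30

@+02  little-endian(1e 44) = 0x441e
  opcode bits[15:11]=0x8: andi/RI
  [10:7] rd=8 = R8
  [6:0] imm=30 = #30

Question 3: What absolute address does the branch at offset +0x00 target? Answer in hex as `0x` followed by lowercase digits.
0x75c8

+0x00: 02 c0 ⇒ word 0xc002 (little)
  opcode bits[15:11]=0x18: bl/J
  imm: (w>>0)&0x7ff=0x2 → #2
  target = base 0x75c4 + off 0x00 + 2 + imm 2 = 0x75c8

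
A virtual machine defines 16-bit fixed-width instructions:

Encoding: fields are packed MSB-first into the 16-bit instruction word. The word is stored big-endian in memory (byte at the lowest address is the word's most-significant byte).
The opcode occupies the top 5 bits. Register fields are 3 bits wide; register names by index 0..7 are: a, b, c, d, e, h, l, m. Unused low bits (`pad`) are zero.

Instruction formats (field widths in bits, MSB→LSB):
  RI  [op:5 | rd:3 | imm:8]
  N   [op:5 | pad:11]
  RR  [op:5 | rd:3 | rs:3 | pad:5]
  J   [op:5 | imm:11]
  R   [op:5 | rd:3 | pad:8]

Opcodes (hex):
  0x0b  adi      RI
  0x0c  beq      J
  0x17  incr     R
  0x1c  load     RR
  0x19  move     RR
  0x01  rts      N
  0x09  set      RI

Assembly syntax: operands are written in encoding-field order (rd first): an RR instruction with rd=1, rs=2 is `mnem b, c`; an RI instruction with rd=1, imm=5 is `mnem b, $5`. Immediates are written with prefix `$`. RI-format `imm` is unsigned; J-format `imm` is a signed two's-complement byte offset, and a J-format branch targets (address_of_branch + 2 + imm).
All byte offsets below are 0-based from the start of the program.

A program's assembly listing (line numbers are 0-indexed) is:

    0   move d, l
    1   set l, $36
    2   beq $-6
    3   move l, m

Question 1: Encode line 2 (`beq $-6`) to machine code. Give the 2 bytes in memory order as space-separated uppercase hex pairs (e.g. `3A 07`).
67 FA

line 2 (beq): pack op=0xc:5|imm=-6:11 = 0x67fa; big→ 67 fa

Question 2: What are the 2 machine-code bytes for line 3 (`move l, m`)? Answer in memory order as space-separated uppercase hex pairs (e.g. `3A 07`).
line 3 (move): pack op=0x19:5|rd=6:3|rs=7:3|pad=0:5 = 0xcee0; big→ ce e0

CE E0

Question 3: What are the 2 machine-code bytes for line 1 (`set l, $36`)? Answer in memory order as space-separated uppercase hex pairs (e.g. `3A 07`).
4E 24

line 1 (set): pack op=0x9:5|rd=6:3|imm=36:8 = 0x4e24; big→ 4e 24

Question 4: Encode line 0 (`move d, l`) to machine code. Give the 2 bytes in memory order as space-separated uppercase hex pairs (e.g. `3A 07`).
L0: move op=0x19:5|rd=3:3|rs=6:3|pad=0:5 ⇒ 0xcbc0 ⇒ big cb c0

CB C0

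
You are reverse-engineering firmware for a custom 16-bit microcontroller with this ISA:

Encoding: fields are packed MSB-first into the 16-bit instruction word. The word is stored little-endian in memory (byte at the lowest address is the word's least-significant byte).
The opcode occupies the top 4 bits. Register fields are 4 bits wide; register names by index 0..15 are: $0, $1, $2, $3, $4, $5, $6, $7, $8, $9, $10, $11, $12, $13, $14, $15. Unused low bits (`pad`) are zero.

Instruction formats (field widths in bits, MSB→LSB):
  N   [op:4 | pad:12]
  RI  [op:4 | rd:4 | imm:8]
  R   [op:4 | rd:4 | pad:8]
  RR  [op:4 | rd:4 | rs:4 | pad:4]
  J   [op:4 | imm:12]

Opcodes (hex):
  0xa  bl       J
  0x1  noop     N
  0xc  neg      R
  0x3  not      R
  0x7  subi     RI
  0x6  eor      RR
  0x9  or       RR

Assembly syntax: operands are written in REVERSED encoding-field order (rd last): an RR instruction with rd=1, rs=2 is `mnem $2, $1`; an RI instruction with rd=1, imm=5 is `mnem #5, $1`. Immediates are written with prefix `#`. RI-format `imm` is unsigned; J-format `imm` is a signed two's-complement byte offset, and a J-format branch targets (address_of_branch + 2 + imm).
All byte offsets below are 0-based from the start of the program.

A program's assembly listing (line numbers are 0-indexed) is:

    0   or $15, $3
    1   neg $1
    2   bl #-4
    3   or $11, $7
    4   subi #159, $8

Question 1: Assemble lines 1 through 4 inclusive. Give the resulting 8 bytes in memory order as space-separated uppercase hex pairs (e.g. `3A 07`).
00 C1 FC AF B0 97 9F 78

line 1 (neg): pack op=0xc:4|rd=1:4|pad=0:8 = 0xc100; little→ 00 c1
line 2 (bl): pack op=0xa:4|imm=-4:12 = 0xaffc; little→ fc af
line 3 (or): pack op=0x9:4|rd=7:4|rs=11:4|pad=0:4 = 0x97b0; little→ b0 97
line 4 (subi): pack op=0x7:4|rd=8:4|imm=159:8 = 0x789f; little→ 9f 78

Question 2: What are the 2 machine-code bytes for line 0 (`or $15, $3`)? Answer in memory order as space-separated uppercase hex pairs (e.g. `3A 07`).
F0 93

line 0 (or): pack op=0x9:4|rd=3:4|rs=15:4|pad=0:4 = 0x93f0; little→ f0 93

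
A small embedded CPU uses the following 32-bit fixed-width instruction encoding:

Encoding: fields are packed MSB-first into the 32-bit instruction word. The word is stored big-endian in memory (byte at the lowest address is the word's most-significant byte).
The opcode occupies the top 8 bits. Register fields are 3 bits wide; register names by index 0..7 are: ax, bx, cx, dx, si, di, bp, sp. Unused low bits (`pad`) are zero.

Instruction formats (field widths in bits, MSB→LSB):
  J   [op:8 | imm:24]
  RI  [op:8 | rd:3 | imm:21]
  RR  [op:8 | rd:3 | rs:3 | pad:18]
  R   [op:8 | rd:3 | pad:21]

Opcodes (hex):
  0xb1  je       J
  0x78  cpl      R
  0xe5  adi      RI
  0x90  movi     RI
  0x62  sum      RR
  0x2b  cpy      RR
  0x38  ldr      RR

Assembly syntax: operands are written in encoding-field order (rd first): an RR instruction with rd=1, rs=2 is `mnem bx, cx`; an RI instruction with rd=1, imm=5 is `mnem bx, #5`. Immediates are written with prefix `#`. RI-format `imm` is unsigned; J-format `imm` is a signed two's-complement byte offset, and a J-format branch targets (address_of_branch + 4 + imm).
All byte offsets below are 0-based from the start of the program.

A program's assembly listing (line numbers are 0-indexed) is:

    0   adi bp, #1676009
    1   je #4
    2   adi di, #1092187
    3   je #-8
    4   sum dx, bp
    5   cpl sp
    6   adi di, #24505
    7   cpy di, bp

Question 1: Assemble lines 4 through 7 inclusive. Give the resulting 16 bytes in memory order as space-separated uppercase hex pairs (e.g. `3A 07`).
4. sum fields op=0x62:8|rd=3:3|rs=6:3|pad=0:18 → word 62780000h → 62 78 00 00
5. cpl fields op=0x78:8|rd=7:3|pad=0:21 → word 78e00000h → 78 e0 00 00
6. adi fields op=0xe5:8|rd=5:3|imm=24505:21 → word e5a05fb9h → e5 a0 5f b9
7. cpy fields op=0x2b:8|rd=5:3|rs=6:3|pad=0:18 → word 2bb80000h → 2b b8 00 00

62 78 00 00 78 E0 00 00 E5 A0 5F B9 2B B8 00 00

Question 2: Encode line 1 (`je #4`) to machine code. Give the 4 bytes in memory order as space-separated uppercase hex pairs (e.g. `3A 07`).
B1 00 00 04

line 1 (je): pack op=0xb1:8|imm=4:24 = 0xb1000004; big→ b1 00 00 04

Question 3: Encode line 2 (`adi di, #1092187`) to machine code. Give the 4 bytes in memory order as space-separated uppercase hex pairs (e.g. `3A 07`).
L2: adi op=0xe5:8|rd=5:3|imm=1092187:21 ⇒ 0xe5b0aa5b ⇒ big e5 b0 aa 5b

E5 B0 AA 5B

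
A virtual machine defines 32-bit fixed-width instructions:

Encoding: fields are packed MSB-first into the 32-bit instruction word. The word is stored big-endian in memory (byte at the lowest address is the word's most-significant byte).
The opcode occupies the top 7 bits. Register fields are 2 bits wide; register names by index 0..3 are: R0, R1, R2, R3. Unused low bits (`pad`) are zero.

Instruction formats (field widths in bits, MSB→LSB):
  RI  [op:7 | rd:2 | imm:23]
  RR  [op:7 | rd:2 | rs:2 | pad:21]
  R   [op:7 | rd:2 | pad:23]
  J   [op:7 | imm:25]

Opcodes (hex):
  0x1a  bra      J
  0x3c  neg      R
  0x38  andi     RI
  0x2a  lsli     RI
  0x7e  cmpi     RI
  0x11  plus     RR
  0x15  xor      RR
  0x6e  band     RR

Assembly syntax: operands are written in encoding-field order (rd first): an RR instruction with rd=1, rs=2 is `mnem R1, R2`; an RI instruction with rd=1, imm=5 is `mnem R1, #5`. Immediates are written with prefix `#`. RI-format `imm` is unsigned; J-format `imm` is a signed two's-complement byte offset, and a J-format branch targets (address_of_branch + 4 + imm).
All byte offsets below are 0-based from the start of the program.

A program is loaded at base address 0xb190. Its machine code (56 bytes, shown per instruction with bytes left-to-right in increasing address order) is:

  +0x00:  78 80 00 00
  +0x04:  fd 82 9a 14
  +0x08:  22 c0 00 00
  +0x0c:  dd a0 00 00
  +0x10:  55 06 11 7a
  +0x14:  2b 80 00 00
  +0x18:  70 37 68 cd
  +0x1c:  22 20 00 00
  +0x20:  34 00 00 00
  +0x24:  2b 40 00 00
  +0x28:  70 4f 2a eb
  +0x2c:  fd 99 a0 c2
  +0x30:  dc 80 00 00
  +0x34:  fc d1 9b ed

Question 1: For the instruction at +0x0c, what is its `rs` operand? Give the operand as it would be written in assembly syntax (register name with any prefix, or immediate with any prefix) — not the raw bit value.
R1

+0x0c: dd a0 00 00 ⇒ word 0xdda00000 (big)
  op=0xdda00000>>25=0x6e ⇒ band (RR)
  rd: (w>>23)&0x3=0x3 → R3
  rs: (w>>21)&0x3=0x1 → R1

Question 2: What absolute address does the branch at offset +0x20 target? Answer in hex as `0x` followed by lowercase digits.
0xb1b4

off 0x20: read 34 00 00 00 as big → 0x34000000
  opcode bits[31:25]=0x1a: bra/J
  imm: (w>>0)&0x1ffffff=0x0 → #0
  target = base 0xb190 + off 0x20 + 4 + imm 0 = 0xb1b4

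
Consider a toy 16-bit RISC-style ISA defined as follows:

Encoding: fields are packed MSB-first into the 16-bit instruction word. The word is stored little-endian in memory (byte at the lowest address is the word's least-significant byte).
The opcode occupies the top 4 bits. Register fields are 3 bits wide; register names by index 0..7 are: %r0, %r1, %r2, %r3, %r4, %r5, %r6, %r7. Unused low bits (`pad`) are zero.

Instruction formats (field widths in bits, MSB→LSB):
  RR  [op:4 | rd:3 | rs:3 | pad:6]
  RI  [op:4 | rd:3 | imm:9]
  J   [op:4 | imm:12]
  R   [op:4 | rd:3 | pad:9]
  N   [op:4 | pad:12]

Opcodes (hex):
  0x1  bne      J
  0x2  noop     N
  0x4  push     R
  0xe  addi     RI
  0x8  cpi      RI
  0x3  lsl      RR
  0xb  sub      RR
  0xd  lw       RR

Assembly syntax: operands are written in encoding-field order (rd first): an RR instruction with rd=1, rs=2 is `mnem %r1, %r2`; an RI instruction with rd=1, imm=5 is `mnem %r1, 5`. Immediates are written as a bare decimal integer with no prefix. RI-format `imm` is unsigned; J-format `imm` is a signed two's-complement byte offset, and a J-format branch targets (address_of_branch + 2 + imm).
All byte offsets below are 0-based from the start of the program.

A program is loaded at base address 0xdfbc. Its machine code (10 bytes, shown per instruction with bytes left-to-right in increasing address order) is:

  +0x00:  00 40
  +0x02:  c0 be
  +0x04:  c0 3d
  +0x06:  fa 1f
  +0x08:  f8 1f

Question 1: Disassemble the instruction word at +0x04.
lsl %r6, %r7

+0x04: c0 3d ⇒ word 0x3dc0 (little)
  opcode bits[15:12]=0x3: lsl/RR
  [11:9] rd=6 = %r6
  [8:6] rs=7 = %r7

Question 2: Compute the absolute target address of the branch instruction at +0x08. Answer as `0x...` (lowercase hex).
0xdfbe

+0x08: f8 1f ⇒ word 0x1ff8 (little)
  top 4b → 0x1 → bne [J]
  [11:0] imm=4088 (s12→-8) = -8
  target = base 0xdfbc + off 0x08 + 2 + imm -8 = 0xdfbe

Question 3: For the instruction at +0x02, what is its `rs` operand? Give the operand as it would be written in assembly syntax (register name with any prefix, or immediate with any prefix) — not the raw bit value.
@+02  little-endian(c0 be) = 0xbec0
  top 4b → 0xb → sub [RR]
  rd: (w>>9)&0x7=0x7 → %r7
  rs: (w>>6)&0x7=0x3 → %r3

%r3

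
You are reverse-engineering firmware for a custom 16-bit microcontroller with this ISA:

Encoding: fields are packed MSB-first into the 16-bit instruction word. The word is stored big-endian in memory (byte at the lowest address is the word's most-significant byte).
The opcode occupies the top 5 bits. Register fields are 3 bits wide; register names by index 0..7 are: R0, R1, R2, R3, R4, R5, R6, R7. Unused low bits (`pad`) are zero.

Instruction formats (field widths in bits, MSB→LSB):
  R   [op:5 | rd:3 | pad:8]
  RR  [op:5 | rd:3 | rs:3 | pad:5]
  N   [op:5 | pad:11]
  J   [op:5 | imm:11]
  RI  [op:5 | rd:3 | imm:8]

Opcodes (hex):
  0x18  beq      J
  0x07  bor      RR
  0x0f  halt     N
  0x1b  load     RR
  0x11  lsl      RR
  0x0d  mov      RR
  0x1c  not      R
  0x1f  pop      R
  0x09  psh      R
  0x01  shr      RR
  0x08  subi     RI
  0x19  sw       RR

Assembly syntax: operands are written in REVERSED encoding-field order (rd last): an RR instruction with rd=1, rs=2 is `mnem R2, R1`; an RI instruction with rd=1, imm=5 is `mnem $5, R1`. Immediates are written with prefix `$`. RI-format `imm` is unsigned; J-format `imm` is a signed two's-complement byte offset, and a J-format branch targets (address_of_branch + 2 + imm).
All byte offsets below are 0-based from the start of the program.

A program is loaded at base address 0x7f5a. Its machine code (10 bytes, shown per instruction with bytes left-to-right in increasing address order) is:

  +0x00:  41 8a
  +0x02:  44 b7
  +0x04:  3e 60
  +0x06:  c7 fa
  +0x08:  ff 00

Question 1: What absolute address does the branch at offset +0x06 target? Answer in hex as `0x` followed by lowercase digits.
off 0x06: read c7 fa as big → 0xc7fa
  top 5b → 0x18 → beq [J]
  imm: (w>>0)&0x7ff=0x7fa (s11→-6) → $-6
  target = base 0x7f5a + off 0x06 + 2 + imm -6 = 0x7f5c

0x7f5c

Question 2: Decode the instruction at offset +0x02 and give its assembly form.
subi $183, R4

+0x02: 44 b7 ⇒ word 0x44b7 (big)
  op=0x44b7>>11=0x8 ⇒ subi (RI)
  rd@[10:8]=0x4 ⇒ R4
  imm@[7:0]=0xb7 ⇒ $183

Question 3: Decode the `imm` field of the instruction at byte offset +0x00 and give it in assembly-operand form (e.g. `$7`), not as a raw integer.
[00] 41 8a → 0x418a
  op=0x418a>>11=0x8 ⇒ subi (RI)
  [10:8] rd=1 = R1
  [7:0] imm=138 = $138

$138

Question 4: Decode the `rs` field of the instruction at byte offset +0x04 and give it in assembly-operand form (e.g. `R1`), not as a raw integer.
R3

@+04  big-endian(3e 60) = 0x3e60
  opcode bits[15:11]=0x7: bor/RR
  rd@[10:8]=0x6 ⇒ R6
  rs@[7:5]=0x3 ⇒ R3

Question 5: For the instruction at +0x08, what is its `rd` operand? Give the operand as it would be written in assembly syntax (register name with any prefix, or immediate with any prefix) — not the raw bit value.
R7

[08] ff 00 → 0xff00
  top 5b → 0x1f → pop [R]
  [10:8] rd=7 = R7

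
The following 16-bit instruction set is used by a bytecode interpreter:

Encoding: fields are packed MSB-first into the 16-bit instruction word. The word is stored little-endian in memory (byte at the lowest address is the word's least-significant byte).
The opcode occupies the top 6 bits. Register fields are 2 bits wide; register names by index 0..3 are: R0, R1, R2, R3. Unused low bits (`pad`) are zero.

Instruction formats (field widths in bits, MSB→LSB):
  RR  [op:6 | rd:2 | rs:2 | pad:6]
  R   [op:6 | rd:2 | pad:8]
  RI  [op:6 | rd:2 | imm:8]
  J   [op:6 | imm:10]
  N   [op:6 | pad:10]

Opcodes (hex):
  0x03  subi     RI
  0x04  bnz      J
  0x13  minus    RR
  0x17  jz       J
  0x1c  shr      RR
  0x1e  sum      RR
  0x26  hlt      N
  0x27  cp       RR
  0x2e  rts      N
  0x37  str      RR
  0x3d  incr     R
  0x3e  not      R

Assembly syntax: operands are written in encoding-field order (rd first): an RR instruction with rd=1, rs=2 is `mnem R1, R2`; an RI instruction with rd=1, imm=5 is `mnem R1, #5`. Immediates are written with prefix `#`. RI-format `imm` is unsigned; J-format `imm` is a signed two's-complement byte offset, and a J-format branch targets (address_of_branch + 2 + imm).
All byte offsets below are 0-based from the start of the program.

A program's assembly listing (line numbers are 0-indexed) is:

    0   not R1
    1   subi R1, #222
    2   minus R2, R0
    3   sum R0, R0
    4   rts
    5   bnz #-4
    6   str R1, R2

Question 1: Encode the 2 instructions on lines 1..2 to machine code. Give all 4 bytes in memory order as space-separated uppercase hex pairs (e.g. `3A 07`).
DE 0D 00 4E

1. subi fields op=0x3:6|rd=1:2|imm=222:8 → word 0ddeh → de 0d
2. minus fields op=0x13:6|rd=2:2|rs=0:2|pad=0:6 → word 4e00h → 00 4e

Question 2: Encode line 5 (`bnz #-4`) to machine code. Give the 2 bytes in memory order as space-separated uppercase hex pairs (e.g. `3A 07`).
FC 13

L5: bnz op=0x4:6|imm=-4:10 ⇒ 0x13fc ⇒ little fc 13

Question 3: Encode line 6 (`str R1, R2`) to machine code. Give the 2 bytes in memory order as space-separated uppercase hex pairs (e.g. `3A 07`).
80 DD

line 6 (str): pack op=0x37:6|rd=1:2|rs=2:2|pad=0:6 = 0xdd80; little→ 80 dd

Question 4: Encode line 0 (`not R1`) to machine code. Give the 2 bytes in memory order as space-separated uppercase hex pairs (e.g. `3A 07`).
00 F9

L0: not op=0x3e:6|rd=1:2|pad=0:8 ⇒ 0xf900 ⇒ little 00 f9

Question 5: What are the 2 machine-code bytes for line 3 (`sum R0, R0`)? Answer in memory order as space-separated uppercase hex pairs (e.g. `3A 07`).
00 78

L3: sum op=0x1e:6|rd=0:2|rs=0:2|pad=0:6 ⇒ 0x7800 ⇒ little 00 78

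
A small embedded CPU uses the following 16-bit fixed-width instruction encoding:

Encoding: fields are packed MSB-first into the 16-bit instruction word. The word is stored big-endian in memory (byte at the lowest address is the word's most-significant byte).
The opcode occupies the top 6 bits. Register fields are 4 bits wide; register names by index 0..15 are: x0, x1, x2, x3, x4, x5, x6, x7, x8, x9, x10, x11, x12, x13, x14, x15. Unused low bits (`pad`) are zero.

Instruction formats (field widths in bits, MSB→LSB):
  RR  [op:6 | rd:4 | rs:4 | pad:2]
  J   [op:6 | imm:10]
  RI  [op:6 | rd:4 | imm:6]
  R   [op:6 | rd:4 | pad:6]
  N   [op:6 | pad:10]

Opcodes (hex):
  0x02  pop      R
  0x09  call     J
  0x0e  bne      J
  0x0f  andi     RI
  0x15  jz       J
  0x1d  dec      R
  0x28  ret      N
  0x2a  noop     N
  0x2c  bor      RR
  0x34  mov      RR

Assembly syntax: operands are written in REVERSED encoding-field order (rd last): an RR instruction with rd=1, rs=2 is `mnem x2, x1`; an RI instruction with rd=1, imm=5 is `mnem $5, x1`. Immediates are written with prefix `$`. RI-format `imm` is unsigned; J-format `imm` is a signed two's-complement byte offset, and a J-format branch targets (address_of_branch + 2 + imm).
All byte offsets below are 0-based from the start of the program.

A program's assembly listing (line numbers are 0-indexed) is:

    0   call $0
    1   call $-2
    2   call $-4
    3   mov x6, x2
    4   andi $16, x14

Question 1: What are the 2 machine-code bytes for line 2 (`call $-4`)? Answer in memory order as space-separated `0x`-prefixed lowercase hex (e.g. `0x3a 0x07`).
line 2 (call): pack op=0x9:6|imm=-4:10 = 0x27fc; big→ 27 fc

0x27 0xfc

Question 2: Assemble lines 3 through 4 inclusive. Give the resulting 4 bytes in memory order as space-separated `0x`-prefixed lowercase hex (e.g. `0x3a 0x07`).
line 3 (mov): pack op=0x34:6|rd=2:4|rs=6:4|pad=0:2 = 0xd098; big→ d0 98
line 4 (andi): pack op=0xf:6|rd=14:4|imm=16:6 = 0x3f90; big→ 3f 90

0xd0 0x98 0x3f 0x90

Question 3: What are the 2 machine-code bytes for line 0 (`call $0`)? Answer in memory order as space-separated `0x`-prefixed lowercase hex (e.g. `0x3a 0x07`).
0x24 0x00

L0: call op=0x9:6|imm=0:10 ⇒ 0x2400 ⇒ big 24 00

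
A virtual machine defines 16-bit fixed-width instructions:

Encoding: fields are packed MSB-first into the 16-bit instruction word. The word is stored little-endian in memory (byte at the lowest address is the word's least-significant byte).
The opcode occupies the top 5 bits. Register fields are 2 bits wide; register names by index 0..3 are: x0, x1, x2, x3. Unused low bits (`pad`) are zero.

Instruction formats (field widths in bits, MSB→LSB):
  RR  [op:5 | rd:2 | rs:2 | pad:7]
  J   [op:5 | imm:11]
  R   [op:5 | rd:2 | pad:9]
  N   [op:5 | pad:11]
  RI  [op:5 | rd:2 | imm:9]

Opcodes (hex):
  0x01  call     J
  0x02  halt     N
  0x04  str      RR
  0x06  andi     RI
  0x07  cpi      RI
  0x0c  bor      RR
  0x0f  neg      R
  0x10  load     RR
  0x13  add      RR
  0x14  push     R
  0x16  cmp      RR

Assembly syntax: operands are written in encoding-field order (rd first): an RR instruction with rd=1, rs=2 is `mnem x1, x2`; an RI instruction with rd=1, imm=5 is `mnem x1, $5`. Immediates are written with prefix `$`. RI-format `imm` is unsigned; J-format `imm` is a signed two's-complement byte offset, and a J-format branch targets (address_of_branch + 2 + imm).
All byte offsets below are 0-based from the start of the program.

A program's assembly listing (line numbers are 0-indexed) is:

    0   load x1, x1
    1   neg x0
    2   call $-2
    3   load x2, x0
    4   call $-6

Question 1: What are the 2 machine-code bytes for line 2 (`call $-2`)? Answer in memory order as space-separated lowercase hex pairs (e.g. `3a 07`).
fe 0f

2. call fields op=0x1:5|imm=-2:11 → word 0ffeh → fe 0f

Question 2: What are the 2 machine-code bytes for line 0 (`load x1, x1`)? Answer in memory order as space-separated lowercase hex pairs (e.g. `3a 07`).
0. load fields op=0x10:5|rd=1:2|rs=1:2|pad=0:7 → word 8280h → 80 82

80 82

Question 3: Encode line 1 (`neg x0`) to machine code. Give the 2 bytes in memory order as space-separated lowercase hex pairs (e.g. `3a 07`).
00 78

L1: neg op=0xf:5|rd=0:2|pad=0:9 ⇒ 0x7800 ⇒ little 00 78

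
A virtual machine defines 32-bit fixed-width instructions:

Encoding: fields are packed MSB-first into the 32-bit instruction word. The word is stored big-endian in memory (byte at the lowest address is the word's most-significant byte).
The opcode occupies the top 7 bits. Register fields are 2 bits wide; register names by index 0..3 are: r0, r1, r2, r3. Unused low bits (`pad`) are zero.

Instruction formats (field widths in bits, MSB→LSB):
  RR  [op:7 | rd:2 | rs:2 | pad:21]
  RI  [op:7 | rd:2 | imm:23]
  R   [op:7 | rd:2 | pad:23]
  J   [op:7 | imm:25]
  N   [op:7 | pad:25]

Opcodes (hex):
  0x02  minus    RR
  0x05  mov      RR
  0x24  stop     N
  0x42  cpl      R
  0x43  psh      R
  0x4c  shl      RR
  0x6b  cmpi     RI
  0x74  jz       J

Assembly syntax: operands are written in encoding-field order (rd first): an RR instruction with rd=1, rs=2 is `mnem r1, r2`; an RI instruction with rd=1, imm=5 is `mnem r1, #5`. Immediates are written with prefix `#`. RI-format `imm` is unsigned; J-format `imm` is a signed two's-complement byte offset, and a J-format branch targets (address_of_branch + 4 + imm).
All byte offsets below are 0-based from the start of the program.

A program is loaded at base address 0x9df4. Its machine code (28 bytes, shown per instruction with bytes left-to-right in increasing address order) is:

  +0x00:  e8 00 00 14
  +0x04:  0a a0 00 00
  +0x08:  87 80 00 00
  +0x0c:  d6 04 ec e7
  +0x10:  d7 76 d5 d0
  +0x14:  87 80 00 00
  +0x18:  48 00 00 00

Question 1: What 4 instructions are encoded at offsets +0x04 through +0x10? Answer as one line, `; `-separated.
mov r1, r1; psh r3; cmpi r0, #322791; cmpi r2, #7787984

@+04  big-endian(0a a0 00 00) = 0x0aa00000
  opcode bits[31:25]=0x5: mov/RR
  rd: (w>>23)&0x3=0x1 → r1
  rs: (w>>21)&0x3=0x1 → r1
@+08  big-endian(87 80 00 00) = 0x87800000
  opcode bits[31:25]=0x43: psh/R
  rd: (w>>23)&0x3=0x3 → r3
@+0c  big-endian(d6 04 ec e7) = 0xd604ece7
  opcode bits[31:25]=0x6b: cmpi/RI
  rd: (w>>23)&0x3=0x0 → r0
  imm: (w>>0)&0x7fffff=0x4ece7 → #322791
@+10  big-endian(d7 76 d5 d0) = 0xd776d5d0
  opcode bits[31:25]=0x6b: cmpi/RI
  rd: (w>>23)&0x3=0x2 → r2
  imm: (w>>0)&0x7fffff=0x76d5d0 → #7787984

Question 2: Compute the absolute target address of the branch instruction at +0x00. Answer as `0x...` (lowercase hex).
0x9e0c

+0x00: e8 00 00 14 ⇒ word 0xe8000014 (big)
  top 7b → 0x74 → jz [J]
  imm: (w>>0)&0x1ffffff=0x14 → #20
  target = base 0x9df4 + off 0x00 + 4 + imm 20 = 0x9e0c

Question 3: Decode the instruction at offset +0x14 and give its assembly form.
psh r3

+0x14: 87 80 00 00 ⇒ word 0x87800000 (big)
  top 7b → 0x43 → psh [R]
  [24:23] rd=3 = r3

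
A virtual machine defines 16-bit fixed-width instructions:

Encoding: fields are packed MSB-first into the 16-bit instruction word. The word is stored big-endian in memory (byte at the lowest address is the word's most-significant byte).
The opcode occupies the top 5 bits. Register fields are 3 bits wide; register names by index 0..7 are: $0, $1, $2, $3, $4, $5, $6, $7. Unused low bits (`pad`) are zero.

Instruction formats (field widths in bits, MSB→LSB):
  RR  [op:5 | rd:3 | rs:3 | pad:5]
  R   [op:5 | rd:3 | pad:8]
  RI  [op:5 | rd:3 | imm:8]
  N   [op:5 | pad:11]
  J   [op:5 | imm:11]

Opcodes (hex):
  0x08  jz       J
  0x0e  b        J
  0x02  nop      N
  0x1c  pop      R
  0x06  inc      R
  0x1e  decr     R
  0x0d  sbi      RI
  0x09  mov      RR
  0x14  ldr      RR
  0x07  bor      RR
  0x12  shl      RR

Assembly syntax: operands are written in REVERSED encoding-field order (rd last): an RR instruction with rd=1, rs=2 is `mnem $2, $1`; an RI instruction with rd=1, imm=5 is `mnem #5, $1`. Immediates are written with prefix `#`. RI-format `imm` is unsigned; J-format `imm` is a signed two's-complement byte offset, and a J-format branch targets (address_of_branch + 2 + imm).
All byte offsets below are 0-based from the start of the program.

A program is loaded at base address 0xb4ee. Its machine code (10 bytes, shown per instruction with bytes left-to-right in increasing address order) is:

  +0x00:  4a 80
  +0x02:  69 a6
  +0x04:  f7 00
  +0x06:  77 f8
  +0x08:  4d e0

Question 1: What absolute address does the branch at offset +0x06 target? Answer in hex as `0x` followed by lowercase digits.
0xb4ee

+0x06: 77 f8 ⇒ word 0x77f8 (big)
  op=0x77f8>>11=0xe ⇒ b (J)
  imm@[10:0]=0x7f8 (s11→-8) ⇒ #-8
  target = base 0xb4ee + off 0x06 + 2 + imm -8 = 0xb4ee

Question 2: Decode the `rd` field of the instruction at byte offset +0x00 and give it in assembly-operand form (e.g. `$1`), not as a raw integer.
$2

@+00  big-endian(4a 80) = 0x4a80
  top 5b → 0x9 → mov [RR]
  rd@[10:8]=0x2 ⇒ $2
  rs@[7:5]=0x4 ⇒ $4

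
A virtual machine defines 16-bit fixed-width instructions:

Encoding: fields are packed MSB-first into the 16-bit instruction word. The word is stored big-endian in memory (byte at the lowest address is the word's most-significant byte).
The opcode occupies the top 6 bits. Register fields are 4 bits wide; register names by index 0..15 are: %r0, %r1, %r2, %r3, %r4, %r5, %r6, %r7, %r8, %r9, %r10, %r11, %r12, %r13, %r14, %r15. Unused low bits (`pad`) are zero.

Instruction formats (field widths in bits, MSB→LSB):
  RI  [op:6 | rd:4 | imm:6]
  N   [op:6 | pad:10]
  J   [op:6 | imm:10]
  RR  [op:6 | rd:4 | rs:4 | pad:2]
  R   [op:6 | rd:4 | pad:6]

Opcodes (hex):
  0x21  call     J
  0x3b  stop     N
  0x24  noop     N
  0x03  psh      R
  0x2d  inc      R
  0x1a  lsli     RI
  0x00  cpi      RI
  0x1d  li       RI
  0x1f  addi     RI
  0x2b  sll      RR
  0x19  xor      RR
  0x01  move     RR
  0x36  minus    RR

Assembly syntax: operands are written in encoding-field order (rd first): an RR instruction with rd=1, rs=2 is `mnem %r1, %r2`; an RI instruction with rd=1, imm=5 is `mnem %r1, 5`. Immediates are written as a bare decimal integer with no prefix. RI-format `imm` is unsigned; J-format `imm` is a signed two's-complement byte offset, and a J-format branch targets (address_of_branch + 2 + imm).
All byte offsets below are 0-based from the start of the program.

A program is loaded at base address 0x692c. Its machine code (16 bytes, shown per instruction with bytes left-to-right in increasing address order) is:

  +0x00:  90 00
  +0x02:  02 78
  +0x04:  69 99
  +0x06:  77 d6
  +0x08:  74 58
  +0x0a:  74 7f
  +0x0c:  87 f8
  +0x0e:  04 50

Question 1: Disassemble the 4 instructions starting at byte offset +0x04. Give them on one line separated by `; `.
lsli %r6, 25; li %r15, 22; li %r1, 24; li %r1, 63

@+04  big-endian(69 99) = 0x6999
  top 6b → 0x1a → lsli [RI]
  rd@[9:6]=0x6 ⇒ %r6
  imm@[5:0]=0x19 ⇒ 25
@+06  big-endian(77 d6) = 0x77d6
  top 6b → 0x1d → li [RI]
  rd@[9:6]=0xf ⇒ %r15
  imm@[5:0]=0x16 ⇒ 22
@+08  big-endian(74 58) = 0x7458
  top 6b → 0x1d → li [RI]
  rd@[9:6]=0x1 ⇒ %r1
  imm@[5:0]=0x18 ⇒ 24
@+0a  big-endian(74 7f) = 0x747f
  top 6b → 0x1d → li [RI]
  rd@[9:6]=0x1 ⇒ %r1
  imm@[5:0]=0x3f ⇒ 63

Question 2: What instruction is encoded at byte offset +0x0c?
+0x0c: 87 f8 ⇒ word 0x87f8 (big)
  opcode bits[15:10]=0x21: call/J
  [9:0] imm=1016 (s10→-8) = -8

call -8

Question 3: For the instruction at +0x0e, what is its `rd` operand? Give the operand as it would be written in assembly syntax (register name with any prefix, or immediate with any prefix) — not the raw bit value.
@+0e  big-endian(04 50) = 0x0450
  op=0x0450>>10=0x1 ⇒ move (RR)
  rd@[9:6]=0x1 ⇒ %r1
  rs@[5:2]=0x4 ⇒ %r4

%r1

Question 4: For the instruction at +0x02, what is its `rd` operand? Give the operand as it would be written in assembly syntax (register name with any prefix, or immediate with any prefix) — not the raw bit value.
%r9

off 0x02: read 02 78 as big → 0x0278
  opcode bits[15:10]=0x0: cpi/RI
  [9:6] rd=9 = %r9
  [5:0] imm=56 = 56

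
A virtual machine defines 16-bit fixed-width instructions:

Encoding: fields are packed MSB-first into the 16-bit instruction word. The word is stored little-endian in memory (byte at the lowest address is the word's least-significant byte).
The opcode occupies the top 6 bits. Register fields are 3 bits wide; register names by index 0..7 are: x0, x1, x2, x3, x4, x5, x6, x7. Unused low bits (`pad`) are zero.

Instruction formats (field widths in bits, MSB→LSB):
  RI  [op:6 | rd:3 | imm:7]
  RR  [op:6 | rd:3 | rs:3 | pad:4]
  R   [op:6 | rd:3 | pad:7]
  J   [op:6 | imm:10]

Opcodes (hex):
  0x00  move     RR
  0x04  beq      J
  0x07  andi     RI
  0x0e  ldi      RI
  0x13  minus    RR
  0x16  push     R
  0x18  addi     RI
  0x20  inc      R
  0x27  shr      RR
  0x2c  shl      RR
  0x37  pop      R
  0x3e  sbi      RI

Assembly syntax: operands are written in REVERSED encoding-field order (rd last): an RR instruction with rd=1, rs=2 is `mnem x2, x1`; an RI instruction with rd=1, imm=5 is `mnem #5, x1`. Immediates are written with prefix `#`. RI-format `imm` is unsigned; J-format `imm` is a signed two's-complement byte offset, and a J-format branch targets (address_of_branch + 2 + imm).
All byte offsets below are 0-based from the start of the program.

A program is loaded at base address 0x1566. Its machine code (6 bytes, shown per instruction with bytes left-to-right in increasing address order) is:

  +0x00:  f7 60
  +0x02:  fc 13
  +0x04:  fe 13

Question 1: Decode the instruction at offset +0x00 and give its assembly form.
addi #119, x1

@+00  little-endian(f7 60) = 0x60f7
  top 6b → 0x18 → addi [RI]
  [9:7] rd=1 = x1
  [6:0] imm=119 = #119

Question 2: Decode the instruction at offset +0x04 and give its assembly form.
[04] fe 13 → 0x13fe
  opcode bits[15:10]=0x4: beq/J
  imm@[9:0]=0x3fe (s10→-2) ⇒ #-2

beq #-2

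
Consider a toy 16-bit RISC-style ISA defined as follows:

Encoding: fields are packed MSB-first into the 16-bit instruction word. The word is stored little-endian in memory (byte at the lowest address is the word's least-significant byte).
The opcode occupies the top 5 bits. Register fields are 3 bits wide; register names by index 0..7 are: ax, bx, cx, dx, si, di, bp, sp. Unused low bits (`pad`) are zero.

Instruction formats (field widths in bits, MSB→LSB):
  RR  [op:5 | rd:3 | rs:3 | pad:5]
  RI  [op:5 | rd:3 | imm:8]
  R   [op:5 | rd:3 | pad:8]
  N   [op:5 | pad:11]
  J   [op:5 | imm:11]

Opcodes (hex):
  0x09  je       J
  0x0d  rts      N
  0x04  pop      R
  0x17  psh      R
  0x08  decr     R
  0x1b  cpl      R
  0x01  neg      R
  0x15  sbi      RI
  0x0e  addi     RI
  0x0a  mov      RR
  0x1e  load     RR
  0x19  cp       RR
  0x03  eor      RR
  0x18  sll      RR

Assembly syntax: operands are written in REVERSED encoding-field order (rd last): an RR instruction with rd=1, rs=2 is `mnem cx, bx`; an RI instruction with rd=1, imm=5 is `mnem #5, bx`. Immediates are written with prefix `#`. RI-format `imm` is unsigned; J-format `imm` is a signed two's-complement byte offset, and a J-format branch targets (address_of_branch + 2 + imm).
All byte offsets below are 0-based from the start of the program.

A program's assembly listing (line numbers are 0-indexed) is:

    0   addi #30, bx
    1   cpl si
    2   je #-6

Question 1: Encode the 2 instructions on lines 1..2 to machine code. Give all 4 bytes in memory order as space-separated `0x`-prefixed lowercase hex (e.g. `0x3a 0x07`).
line 1 (cpl): pack op=0x1b:5|rd=4:3|pad=0:8 = 0xdc00; little→ 00 dc
line 2 (je): pack op=0x9:5|imm=-6:11 = 0x4ffa; little→ fa 4f

0x00 0xdc 0xfa 0x4f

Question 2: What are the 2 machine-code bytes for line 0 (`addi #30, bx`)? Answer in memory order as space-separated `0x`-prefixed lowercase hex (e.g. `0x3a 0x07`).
0x1e 0x71

L0: addi op=0xe:5|rd=1:3|imm=30:8 ⇒ 0x711e ⇒ little 1e 71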